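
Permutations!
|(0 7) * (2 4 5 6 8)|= |(0 7)(2 4 5 6 8)|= 10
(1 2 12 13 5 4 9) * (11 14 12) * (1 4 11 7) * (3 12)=(1 2 7)(3 12 13 5 11 14)(4 9)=[0, 2, 7, 12, 9, 11, 6, 1, 8, 4, 10, 14, 13, 5, 3]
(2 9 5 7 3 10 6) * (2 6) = [0, 1, 9, 10, 4, 7, 6, 3, 8, 5, 2] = (2 9 5 7 3 10)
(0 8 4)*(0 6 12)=(0 8 4 6 12)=[8, 1, 2, 3, 6, 5, 12, 7, 4, 9, 10, 11, 0]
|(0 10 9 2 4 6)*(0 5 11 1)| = 9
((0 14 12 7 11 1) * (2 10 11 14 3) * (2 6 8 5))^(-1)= ((0 3 6 8 5 2 10 11 1)(7 14 12))^(-1)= (0 1 11 10 2 5 8 6 3)(7 12 14)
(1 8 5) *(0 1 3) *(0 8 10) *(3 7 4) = [1, 10, 2, 8, 3, 7, 6, 4, 5, 9, 0] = (0 1 10)(3 8 5 7 4)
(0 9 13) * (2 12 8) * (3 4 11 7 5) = [9, 1, 12, 4, 11, 3, 6, 5, 2, 13, 10, 7, 8, 0] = (0 9 13)(2 12 8)(3 4 11 7 5)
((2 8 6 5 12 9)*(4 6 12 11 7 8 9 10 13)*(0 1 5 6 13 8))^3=((0 1 5 11 7)(2 9)(4 13)(8 12 10))^3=(0 11 1 7 5)(2 9)(4 13)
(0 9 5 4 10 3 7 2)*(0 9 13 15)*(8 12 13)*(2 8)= [2, 1, 9, 7, 10, 4, 6, 8, 12, 5, 3, 11, 13, 15, 14, 0]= (0 2 9 5 4 10 3 7 8 12 13 15)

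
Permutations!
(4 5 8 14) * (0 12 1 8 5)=(0 12 1 8 14 4)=[12, 8, 2, 3, 0, 5, 6, 7, 14, 9, 10, 11, 1, 13, 4]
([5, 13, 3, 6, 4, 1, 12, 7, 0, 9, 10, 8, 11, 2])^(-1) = (0 8 11 12 6 3 2 13 1 5)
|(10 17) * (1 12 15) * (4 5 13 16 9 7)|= |(1 12 15)(4 5 13 16 9 7)(10 17)|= 6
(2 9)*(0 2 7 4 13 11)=[2, 1, 9, 3, 13, 5, 6, 4, 8, 7, 10, 0, 12, 11]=(0 2 9 7 4 13 11)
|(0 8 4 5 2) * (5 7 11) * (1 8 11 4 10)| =|(0 11 5 2)(1 8 10)(4 7)| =12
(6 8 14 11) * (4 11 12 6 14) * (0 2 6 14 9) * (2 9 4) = (0 9)(2 6 8)(4 11)(12 14) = [9, 1, 6, 3, 11, 5, 8, 7, 2, 0, 10, 4, 14, 13, 12]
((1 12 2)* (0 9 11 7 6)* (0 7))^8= (0 11 9)(1 2 12)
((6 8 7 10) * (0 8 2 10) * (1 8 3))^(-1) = (0 7 8 1 3)(2 6 10)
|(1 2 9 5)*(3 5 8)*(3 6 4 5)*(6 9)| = |(1 2 6 4 5)(8 9)| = 10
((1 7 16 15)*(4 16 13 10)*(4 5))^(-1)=(1 15 16 4 5 10 13 7)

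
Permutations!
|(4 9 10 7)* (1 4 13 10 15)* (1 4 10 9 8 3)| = 9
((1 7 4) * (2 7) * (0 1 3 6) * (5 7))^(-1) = (0 6 3 4 7 5 2 1)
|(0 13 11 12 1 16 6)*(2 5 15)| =21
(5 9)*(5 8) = (5 9 8) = [0, 1, 2, 3, 4, 9, 6, 7, 5, 8]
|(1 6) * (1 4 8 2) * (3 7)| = 10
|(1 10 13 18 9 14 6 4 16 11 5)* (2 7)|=22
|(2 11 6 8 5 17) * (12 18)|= |(2 11 6 8 5 17)(12 18)|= 6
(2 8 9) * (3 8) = (2 3 8 9) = [0, 1, 3, 8, 4, 5, 6, 7, 9, 2]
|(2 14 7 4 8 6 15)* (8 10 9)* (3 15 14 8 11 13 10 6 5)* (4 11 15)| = |(2 8 5 3 4 6 14 7 11 13 10 9 15)| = 13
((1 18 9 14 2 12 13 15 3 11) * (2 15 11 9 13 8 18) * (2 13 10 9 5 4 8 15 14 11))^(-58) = (1 4 13 8 2 18 12 10 15 9 3 11 5)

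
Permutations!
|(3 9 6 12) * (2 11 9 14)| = 7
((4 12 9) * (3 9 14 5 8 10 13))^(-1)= (3 13 10 8 5 14 12 4 9)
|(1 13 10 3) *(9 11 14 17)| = |(1 13 10 3)(9 11 14 17)| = 4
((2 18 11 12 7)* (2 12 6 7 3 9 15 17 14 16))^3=((2 18 11 6 7 12 3 9 15 17 14 16))^3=(2 6 3 17)(7 9 14 18)(11 12 15 16)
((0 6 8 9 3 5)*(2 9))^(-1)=(0 5 3 9 2 8 6)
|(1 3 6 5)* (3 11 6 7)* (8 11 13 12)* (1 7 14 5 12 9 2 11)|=8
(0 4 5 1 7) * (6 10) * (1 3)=(0 4 5 3 1 7)(6 10)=[4, 7, 2, 1, 5, 3, 10, 0, 8, 9, 6]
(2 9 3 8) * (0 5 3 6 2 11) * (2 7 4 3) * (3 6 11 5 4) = (0 4 6 7 3 8 5 2 9 11) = [4, 1, 9, 8, 6, 2, 7, 3, 5, 11, 10, 0]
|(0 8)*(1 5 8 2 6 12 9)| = 8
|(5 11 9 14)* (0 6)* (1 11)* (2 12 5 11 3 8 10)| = |(0 6)(1 3 8 10 2 12 5)(9 14 11)| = 42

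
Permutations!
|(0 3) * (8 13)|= |(0 3)(8 13)|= 2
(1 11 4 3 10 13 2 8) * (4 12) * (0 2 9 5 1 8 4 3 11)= (0 2 4 11 12 3 10 13 9 5 1)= [2, 0, 4, 10, 11, 1, 6, 7, 8, 5, 13, 12, 3, 9]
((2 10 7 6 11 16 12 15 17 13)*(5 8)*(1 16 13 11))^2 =(1 12 17 13 10 6 16 15 11 2 7)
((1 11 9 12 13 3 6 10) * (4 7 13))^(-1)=(1 10 6 3 13 7 4 12 9 11)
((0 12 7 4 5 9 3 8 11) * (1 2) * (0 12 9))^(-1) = ((0 9 3 8 11 12 7 4 5)(1 2))^(-1) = (0 5 4 7 12 11 8 3 9)(1 2)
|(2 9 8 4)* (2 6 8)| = 6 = |(2 9)(4 6 8)|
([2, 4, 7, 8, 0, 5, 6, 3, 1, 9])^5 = [1, 3, 4, 2, 8, 5, 6, 0, 7, 9]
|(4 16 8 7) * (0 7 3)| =6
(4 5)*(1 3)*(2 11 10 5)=(1 3)(2 11 10 5 4)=[0, 3, 11, 1, 2, 4, 6, 7, 8, 9, 5, 10]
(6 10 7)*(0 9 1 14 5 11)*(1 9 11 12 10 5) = (0 11)(1 14)(5 12 10 7 6) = [11, 14, 2, 3, 4, 12, 5, 6, 8, 9, 7, 0, 10, 13, 1]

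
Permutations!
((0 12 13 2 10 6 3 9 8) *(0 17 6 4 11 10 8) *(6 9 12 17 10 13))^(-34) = ((0 17 9)(2 8 10 4 11 13)(3 12 6))^(-34) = (0 9 17)(2 10 11)(3 6 12)(4 13 8)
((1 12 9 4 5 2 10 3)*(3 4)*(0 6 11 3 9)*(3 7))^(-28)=(12)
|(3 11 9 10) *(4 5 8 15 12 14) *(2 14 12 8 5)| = 12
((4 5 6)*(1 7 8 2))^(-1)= (1 2 8 7)(4 6 5)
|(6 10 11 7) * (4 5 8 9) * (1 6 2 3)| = 28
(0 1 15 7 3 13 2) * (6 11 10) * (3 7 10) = [1, 15, 0, 13, 4, 5, 11, 7, 8, 9, 6, 3, 12, 2, 14, 10] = (0 1 15 10 6 11 3 13 2)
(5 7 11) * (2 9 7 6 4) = (2 9 7 11 5 6 4) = [0, 1, 9, 3, 2, 6, 4, 11, 8, 7, 10, 5]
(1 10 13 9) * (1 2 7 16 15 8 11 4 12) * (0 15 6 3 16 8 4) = (0 15 4 12 1 10 13 9 2 7 8 11)(3 16 6) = [15, 10, 7, 16, 12, 5, 3, 8, 11, 2, 13, 0, 1, 9, 14, 4, 6]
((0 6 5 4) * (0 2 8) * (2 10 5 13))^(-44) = (0 6 13 2 8)(4 10 5)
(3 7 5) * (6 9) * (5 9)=(3 7 9 6 5)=[0, 1, 2, 7, 4, 3, 5, 9, 8, 6]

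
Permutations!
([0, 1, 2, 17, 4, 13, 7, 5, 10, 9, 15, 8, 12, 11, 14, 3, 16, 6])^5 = [0, 1, 2, 13, 4, 15, 8, 10, 6, 9, 7, 17, 12, 3, 14, 5, 16, 11]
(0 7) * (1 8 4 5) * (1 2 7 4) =(0 4 5 2 7)(1 8) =[4, 8, 7, 3, 5, 2, 6, 0, 1]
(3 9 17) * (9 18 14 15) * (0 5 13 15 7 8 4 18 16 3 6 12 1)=(0 5 13 15 9 17 6 12 1)(3 16)(4 18 14 7 8)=[5, 0, 2, 16, 18, 13, 12, 8, 4, 17, 10, 11, 1, 15, 7, 9, 3, 6, 14]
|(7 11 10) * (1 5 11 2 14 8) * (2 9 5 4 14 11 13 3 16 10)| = |(1 4 14 8)(2 11)(3 16 10 7 9 5 13)| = 28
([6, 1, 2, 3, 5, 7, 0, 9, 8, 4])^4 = (9)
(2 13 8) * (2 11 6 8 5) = (2 13 5)(6 8 11) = [0, 1, 13, 3, 4, 2, 8, 7, 11, 9, 10, 6, 12, 5]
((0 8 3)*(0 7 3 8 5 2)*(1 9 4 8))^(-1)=(0 2 5)(1 8 4 9)(3 7)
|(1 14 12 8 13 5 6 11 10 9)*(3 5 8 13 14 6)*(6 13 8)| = 6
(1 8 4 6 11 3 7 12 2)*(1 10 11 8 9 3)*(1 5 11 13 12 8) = (1 9 3 7 8 4 6)(2 10 13 12)(5 11) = [0, 9, 10, 7, 6, 11, 1, 8, 4, 3, 13, 5, 2, 12]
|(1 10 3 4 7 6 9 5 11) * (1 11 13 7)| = 20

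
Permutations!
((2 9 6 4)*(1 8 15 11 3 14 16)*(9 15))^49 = (1 2 16 4 14 6 3 9 11 8 15)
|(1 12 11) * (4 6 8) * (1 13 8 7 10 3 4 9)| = 30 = |(1 12 11 13 8 9)(3 4 6 7 10)|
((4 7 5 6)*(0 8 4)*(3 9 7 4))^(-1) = (0 6 5 7 9 3 8)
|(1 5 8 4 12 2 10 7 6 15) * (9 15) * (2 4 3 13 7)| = 18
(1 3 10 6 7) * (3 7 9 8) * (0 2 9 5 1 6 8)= (0 2 9)(1 7 6 5)(3 10 8)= [2, 7, 9, 10, 4, 1, 5, 6, 3, 0, 8]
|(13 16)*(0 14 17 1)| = 4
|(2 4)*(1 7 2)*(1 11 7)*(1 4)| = 5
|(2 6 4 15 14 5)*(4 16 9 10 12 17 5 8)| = 8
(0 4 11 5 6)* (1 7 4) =(0 1 7 4 11 5 6) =[1, 7, 2, 3, 11, 6, 0, 4, 8, 9, 10, 5]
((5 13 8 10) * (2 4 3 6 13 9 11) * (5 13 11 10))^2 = ((2 4 3 6 11)(5 9 10 13 8))^2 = (2 3 11 4 6)(5 10 8 9 13)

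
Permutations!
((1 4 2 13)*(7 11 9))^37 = (1 4 2 13)(7 11 9)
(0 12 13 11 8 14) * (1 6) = [12, 6, 2, 3, 4, 5, 1, 7, 14, 9, 10, 8, 13, 11, 0] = (0 12 13 11 8 14)(1 6)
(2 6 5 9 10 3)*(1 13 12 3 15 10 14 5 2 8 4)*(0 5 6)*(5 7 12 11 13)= [7, 5, 0, 8, 1, 9, 2, 12, 4, 14, 15, 13, 3, 11, 6, 10]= (0 7 12 3 8 4 1 5 9 14 6 2)(10 15)(11 13)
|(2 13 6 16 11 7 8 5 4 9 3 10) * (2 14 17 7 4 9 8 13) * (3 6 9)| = 13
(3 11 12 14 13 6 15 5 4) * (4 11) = (3 4)(5 11 12 14 13 6 15) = [0, 1, 2, 4, 3, 11, 15, 7, 8, 9, 10, 12, 14, 6, 13, 5]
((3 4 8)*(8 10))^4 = (10)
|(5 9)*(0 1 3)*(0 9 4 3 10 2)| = 4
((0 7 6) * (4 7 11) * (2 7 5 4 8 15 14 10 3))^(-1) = ((0 11 8 15 14 10 3 2 7 6)(4 5))^(-1) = (0 6 7 2 3 10 14 15 8 11)(4 5)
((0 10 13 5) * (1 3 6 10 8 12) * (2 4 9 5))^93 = (0 4 10 1)(2 6 12 5)(3 8 9 13)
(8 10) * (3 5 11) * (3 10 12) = [0, 1, 2, 5, 4, 11, 6, 7, 12, 9, 8, 10, 3] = (3 5 11 10 8 12)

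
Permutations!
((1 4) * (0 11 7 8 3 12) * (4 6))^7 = (0 11 7 8 3 12)(1 6 4)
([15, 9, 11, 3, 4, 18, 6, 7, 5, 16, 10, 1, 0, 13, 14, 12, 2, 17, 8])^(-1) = [12, 11, 16, 3, 4, 8, 6, 7, 18, 1, 10, 2, 15, 13, 14, 0, 9, 17, 5]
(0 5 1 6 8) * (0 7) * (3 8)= (0 5 1 6 3 8 7)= [5, 6, 2, 8, 4, 1, 3, 0, 7]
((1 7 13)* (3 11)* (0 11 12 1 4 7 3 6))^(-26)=(0 11 6)(1 3 12)(4 7 13)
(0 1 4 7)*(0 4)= (0 1)(4 7)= [1, 0, 2, 3, 7, 5, 6, 4]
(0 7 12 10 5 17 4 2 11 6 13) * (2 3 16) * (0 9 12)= (0 7)(2 11 6 13 9 12 10 5 17 4 3 16)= [7, 1, 11, 16, 3, 17, 13, 0, 8, 12, 5, 6, 10, 9, 14, 15, 2, 4]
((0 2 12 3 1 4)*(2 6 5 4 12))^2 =(0 5)(1 3 12)(4 6)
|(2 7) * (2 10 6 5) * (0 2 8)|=7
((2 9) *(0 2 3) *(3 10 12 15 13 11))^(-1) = (0 3 11 13 15 12 10 9 2)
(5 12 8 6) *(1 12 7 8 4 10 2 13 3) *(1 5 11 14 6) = (1 12 4 10 2 13 3 5 7 8)(6 11 14) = [0, 12, 13, 5, 10, 7, 11, 8, 1, 9, 2, 14, 4, 3, 6]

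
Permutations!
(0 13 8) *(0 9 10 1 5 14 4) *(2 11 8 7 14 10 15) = (0 13 7 14 4)(1 5 10)(2 11 8 9 15) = [13, 5, 11, 3, 0, 10, 6, 14, 9, 15, 1, 8, 12, 7, 4, 2]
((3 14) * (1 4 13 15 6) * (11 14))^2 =((1 4 13 15 6)(3 11 14))^2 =(1 13 6 4 15)(3 14 11)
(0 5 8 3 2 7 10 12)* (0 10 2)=(0 5 8 3)(2 7)(10 12)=[5, 1, 7, 0, 4, 8, 6, 2, 3, 9, 12, 11, 10]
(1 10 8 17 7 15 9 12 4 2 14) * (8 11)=(1 10 11 8 17 7 15 9 12 4 2 14)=[0, 10, 14, 3, 2, 5, 6, 15, 17, 12, 11, 8, 4, 13, 1, 9, 16, 7]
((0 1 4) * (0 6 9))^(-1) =(0 9 6 4 1)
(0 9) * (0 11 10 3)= (0 9 11 10 3)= [9, 1, 2, 0, 4, 5, 6, 7, 8, 11, 3, 10]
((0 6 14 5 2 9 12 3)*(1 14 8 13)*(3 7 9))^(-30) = ((0 6 8 13 1 14 5 2 3)(7 9 12))^(-30) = (0 5 13)(1 6 2)(3 14 8)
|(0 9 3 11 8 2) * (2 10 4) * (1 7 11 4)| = 5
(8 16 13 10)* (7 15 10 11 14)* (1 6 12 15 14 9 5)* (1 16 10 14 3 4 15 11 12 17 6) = (3 4 15 14 7)(5 16 13 12 11 9)(6 17)(8 10) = [0, 1, 2, 4, 15, 16, 17, 3, 10, 5, 8, 9, 11, 12, 7, 14, 13, 6]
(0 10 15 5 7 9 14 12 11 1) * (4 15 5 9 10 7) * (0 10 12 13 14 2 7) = [0, 10, 7, 3, 15, 4, 6, 12, 8, 2, 5, 1, 11, 14, 13, 9] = (1 10 5 4 15 9 2 7 12 11)(13 14)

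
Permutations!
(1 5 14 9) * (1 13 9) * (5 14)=(1 14)(9 13)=[0, 14, 2, 3, 4, 5, 6, 7, 8, 13, 10, 11, 12, 9, 1]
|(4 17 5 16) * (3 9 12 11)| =|(3 9 12 11)(4 17 5 16)| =4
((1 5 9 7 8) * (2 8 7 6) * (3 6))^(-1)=((1 5 9 3 6 2 8))^(-1)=(1 8 2 6 3 9 5)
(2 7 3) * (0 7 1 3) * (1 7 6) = (0 6 1 3 2 7) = [6, 3, 7, 2, 4, 5, 1, 0]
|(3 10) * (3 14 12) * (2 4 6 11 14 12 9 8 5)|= |(2 4 6 11 14 9 8 5)(3 10 12)|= 24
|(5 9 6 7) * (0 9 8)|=6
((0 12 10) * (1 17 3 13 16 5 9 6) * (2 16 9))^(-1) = (0 10 12)(1 6 9 13 3 17)(2 5 16)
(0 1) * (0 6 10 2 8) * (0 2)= (0 1 6 10)(2 8)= [1, 6, 8, 3, 4, 5, 10, 7, 2, 9, 0]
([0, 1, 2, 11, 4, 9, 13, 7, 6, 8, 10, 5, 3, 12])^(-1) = [0, 1, 2, 12, 4, 11, 8, 7, 9, 5, 10, 3, 13, 6]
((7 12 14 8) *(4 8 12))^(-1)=(4 7 8)(12 14)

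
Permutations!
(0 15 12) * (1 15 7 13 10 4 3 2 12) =[7, 15, 12, 2, 3, 5, 6, 13, 8, 9, 4, 11, 0, 10, 14, 1] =(0 7 13 10 4 3 2 12)(1 15)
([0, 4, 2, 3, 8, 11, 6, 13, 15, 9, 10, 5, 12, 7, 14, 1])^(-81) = (1 15 8 4)(5 11)(7 13)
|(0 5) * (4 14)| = 2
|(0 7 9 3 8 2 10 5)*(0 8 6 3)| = |(0 7 9)(2 10 5 8)(3 6)| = 12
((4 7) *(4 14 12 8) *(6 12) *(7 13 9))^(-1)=(4 8 12 6 14 7 9 13)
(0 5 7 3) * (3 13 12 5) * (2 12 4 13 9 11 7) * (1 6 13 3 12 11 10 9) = [12, 6, 11, 0, 3, 2, 13, 1, 8, 10, 9, 7, 5, 4] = (0 12 5 2 11 7 1 6 13 4 3)(9 10)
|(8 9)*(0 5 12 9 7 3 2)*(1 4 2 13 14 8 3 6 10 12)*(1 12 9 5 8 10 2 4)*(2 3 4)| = |(0 8 7 6 3 13 14 10 9 4 2)(5 12)| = 22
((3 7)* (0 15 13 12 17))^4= (0 17 12 13 15)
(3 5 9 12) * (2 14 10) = (2 14 10)(3 5 9 12) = [0, 1, 14, 5, 4, 9, 6, 7, 8, 12, 2, 11, 3, 13, 10]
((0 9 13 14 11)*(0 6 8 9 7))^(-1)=((0 7)(6 8 9 13 14 11))^(-1)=(0 7)(6 11 14 13 9 8)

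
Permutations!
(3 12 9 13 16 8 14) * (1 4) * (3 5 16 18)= [0, 4, 2, 12, 1, 16, 6, 7, 14, 13, 10, 11, 9, 18, 5, 15, 8, 17, 3]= (1 4)(3 12 9 13 18)(5 16 8 14)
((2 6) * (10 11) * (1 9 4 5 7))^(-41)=(1 7 5 4 9)(2 6)(10 11)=((1 9 4 5 7)(2 6)(10 11))^(-41)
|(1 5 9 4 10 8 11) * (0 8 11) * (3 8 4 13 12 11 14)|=|(0 4 10 14 3 8)(1 5 9 13 12 11)|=6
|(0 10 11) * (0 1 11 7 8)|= 4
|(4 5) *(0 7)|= |(0 7)(4 5)|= 2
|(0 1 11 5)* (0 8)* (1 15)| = |(0 15 1 11 5 8)| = 6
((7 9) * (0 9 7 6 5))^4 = ((0 9 6 5))^4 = (9)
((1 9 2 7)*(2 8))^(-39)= (1 9 8 2 7)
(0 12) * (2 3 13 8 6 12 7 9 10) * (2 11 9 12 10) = (0 7 12)(2 3 13 8 6 10 11 9) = [7, 1, 3, 13, 4, 5, 10, 12, 6, 2, 11, 9, 0, 8]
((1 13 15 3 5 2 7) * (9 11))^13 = ((1 13 15 3 5 2 7)(9 11))^13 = (1 7 2 5 3 15 13)(9 11)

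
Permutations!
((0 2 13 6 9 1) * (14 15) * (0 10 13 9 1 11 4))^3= ((0 2 9 11 4)(1 10 13 6)(14 15))^3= (0 11 2 4 9)(1 6 13 10)(14 15)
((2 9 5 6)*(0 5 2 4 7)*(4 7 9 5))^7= ((0 4 9 2 5 6 7))^7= (9)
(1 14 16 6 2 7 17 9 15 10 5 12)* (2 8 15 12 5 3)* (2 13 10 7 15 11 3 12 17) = (1 14 16 6 8 11 3 13 10 12)(2 15 7)(9 17) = [0, 14, 15, 13, 4, 5, 8, 2, 11, 17, 12, 3, 1, 10, 16, 7, 6, 9]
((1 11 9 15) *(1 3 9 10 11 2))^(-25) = (1 2)(3 15 9)(10 11)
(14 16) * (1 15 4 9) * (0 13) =(0 13)(1 15 4 9)(14 16) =[13, 15, 2, 3, 9, 5, 6, 7, 8, 1, 10, 11, 12, 0, 16, 4, 14]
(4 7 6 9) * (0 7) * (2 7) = (0 2 7 6 9 4) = [2, 1, 7, 3, 0, 5, 9, 6, 8, 4]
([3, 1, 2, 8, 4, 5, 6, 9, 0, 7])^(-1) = [8, 1, 2, 0, 4, 5, 6, 9, 3, 7]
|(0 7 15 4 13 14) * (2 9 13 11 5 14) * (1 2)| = 28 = |(0 7 15 4 11 5 14)(1 2 9 13)|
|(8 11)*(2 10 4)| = 6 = |(2 10 4)(8 11)|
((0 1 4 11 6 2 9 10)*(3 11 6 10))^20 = ((0 1 4 6 2 9 3 11 10))^20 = (0 4 2 3 10 1 6 9 11)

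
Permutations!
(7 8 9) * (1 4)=(1 4)(7 8 9)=[0, 4, 2, 3, 1, 5, 6, 8, 9, 7]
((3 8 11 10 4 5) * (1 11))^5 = ((1 11 10 4 5 3 8))^5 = (1 3 4 11 8 5 10)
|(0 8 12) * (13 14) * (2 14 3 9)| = 15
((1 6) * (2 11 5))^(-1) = ((1 6)(2 11 5))^(-1) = (1 6)(2 5 11)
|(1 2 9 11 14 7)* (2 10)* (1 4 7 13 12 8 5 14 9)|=30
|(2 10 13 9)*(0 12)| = 4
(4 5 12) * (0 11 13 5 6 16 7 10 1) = [11, 0, 2, 3, 6, 12, 16, 10, 8, 9, 1, 13, 4, 5, 14, 15, 7] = (0 11 13 5 12 4 6 16 7 10 1)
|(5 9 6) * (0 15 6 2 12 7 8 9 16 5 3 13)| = 10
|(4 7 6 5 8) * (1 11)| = |(1 11)(4 7 6 5 8)| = 10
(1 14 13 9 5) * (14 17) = (1 17 14 13 9 5) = [0, 17, 2, 3, 4, 1, 6, 7, 8, 5, 10, 11, 12, 9, 13, 15, 16, 14]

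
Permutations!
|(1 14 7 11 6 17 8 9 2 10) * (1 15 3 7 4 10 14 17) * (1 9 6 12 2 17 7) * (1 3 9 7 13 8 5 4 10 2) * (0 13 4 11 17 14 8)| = 20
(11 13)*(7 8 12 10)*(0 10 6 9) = [10, 1, 2, 3, 4, 5, 9, 8, 12, 0, 7, 13, 6, 11] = (0 10 7 8 12 6 9)(11 13)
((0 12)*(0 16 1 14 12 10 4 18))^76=((0 10 4 18)(1 14 12 16))^76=(18)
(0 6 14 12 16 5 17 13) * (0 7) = [6, 1, 2, 3, 4, 17, 14, 0, 8, 9, 10, 11, 16, 7, 12, 15, 5, 13] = (0 6 14 12 16 5 17 13 7)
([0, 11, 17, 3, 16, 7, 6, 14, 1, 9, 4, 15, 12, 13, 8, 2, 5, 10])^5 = [0, 10, 5, 3, 8, 11, 6, 15, 17, 9, 14, 4, 12, 13, 2, 16, 1, 7]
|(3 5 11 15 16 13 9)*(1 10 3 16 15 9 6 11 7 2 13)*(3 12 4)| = 13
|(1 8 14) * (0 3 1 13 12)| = 7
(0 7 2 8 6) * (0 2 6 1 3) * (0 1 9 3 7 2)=(0 2 8 9 3 1 7 6)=[2, 7, 8, 1, 4, 5, 0, 6, 9, 3]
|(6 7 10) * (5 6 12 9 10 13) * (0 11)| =12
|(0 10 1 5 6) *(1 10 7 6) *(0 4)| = |(10)(0 7 6 4)(1 5)| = 4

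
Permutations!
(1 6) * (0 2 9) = (0 2 9)(1 6) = [2, 6, 9, 3, 4, 5, 1, 7, 8, 0]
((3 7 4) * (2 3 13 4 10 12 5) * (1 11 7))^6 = (13)(1 2 12 7)(3 5 10 11)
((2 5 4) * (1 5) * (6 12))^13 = (1 5 4 2)(6 12)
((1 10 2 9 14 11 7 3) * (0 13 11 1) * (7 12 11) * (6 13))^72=((0 6 13 7 3)(1 10 2 9 14)(11 12))^72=(0 13 3 6 7)(1 2 14 10 9)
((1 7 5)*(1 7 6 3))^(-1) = (1 3 6)(5 7)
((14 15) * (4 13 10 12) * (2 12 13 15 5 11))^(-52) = (2 14 12 5 4 11 15)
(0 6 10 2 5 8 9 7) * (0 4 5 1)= [6, 0, 1, 3, 5, 8, 10, 4, 9, 7, 2]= (0 6 10 2 1)(4 5 8 9 7)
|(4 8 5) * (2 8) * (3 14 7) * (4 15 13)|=|(2 8 5 15 13 4)(3 14 7)|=6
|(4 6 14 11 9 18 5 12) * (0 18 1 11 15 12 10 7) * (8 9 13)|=|(0 18 5 10 7)(1 11 13 8 9)(4 6 14 15 12)|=5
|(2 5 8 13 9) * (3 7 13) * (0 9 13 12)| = 8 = |(13)(0 9 2 5 8 3 7 12)|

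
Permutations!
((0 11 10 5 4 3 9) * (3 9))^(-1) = ((0 11 10 5 4 9))^(-1) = (0 9 4 5 10 11)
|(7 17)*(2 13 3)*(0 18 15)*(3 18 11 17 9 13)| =|(0 11 17 7 9 13 18 15)(2 3)| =8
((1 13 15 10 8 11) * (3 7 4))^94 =(1 8 15)(3 7 4)(10 13 11)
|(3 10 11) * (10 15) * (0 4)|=4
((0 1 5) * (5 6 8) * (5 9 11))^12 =((0 1 6 8 9 11 5))^12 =(0 11 8 1 5 9 6)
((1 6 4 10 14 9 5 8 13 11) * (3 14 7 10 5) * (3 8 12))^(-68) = (1 13 9 3 5 6 11 8 14 12 4)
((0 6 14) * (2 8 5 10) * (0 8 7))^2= (0 14 5 2)(6 8 10 7)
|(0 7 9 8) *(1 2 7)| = |(0 1 2 7 9 8)| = 6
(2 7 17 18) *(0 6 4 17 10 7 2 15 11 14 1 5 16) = (0 6 4 17 18 15 11 14 1 5 16)(7 10) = [6, 5, 2, 3, 17, 16, 4, 10, 8, 9, 7, 14, 12, 13, 1, 11, 0, 18, 15]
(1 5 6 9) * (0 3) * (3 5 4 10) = (0 5 6 9 1 4 10 3) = [5, 4, 2, 0, 10, 6, 9, 7, 8, 1, 3]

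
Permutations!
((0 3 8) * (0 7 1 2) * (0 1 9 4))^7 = (0 3 8 7 9 4)(1 2)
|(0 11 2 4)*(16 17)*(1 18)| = 4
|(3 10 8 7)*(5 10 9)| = 6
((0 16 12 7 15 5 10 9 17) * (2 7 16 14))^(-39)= ((0 14 2 7 15 5 10 9 17)(12 16))^(-39)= (0 10 7)(2 17 5)(9 15 14)(12 16)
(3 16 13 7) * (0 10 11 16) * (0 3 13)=(0 10 11 16)(7 13)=[10, 1, 2, 3, 4, 5, 6, 13, 8, 9, 11, 16, 12, 7, 14, 15, 0]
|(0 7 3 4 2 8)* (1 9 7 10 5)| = |(0 10 5 1 9 7 3 4 2 8)| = 10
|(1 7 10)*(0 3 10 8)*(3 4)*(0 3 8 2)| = |(0 4 8 3 10 1 7 2)| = 8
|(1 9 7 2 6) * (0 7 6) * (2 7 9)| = |(0 9 6 1 2)| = 5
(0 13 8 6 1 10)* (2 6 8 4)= [13, 10, 6, 3, 2, 5, 1, 7, 8, 9, 0, 11, 12, 4]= (0 13 4 2 6 1 10)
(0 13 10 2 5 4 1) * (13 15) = (0 15 13 10 2 5 4 1) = [15, 0, 5, 3, 1, 4, 6, 7, 8, 9, 2, 11, 12, 10, 14, 13]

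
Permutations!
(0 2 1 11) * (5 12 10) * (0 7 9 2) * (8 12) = (1 11 7 9 2)(5 8 12 10) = [0, 11, 1, 3, 4, 8, 6, 9, 12, 2, 5, 7, 10]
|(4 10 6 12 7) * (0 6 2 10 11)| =|(0 6 12 7 4 11)(2 10)| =6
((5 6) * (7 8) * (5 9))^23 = (5 9 6)(7 8)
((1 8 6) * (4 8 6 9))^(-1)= (1 6)(4 9 8)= ((1 6)(4 8 9))^(-1)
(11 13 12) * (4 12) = (4 12 11 13) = [0, 1, 2, 3, 12, 5, 6, 7, 8, 9, 10, 13, 11, 4]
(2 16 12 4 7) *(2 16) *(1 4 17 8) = [0, 4, 2, 3, 7, 5, 6, 16, 1, 9, 10, 11, 17, 13, 14, 15, 12, 8] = (1 4 7 16 12 17 8)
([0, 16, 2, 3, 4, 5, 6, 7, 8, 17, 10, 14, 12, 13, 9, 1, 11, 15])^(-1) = (1 15 17 9 14 11 16)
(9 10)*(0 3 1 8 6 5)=(0 3 1 8 6 5)(9 10)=[3, 8, 2, 1, 4, 0, 5, 7, 6, 10, 9]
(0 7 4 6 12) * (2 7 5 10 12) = (0 5 10 12)(2 7 4 6) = [5, 1, 7, 3, 6, 10, 2, 4, 8, 9, 12, 11, 0]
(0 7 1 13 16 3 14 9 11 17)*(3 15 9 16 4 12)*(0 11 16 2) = (0 7 1 13 4 12 3 14 2)(9 16 15)(11 17) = [7, 13, 0, 14, 12, 5, 6, 1, 8, 16, 10, 17, 3, 4, 2, 9, 15, 11]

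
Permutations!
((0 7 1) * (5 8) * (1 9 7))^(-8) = ((0 1)(5 8)(7 9))^(-8) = (9)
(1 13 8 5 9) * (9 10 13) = (1 9)(5 10 13 8) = [0, 9, 2, 3, 4, 10, 6, 7, 5, 1, 13, 11, 12, 8]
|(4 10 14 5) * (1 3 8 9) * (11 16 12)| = |(1 3 8 9)(4 10 14 5)(11 16 12)| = 12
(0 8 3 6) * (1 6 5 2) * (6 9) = (0 8 3 5 2 1 9 6) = [8, 9, 1, 5, 4, 2, 0, 7, 3, 6]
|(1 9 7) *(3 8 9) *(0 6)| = 10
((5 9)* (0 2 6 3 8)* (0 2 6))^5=(5 9)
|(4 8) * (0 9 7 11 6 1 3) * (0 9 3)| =|(0 3 9 7 11 6 1)(4 8)| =14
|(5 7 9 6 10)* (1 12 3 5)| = 8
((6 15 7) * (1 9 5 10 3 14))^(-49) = ((1 9 5 10 3 14)(6 15 7))^(-49) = (1 14 3 10 5 9)(6 7 15)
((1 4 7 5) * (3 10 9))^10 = (1 7)(3 10 9)(4 5)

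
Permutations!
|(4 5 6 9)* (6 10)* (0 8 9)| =|(0 8 9 4 5 10 6)| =7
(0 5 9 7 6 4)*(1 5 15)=(0 15 1 5 9 7 6 4)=[15, 5, 2, 3, 0, 9, 4, 6, 8, 7, 10, 11, 12, 13, 14, 1]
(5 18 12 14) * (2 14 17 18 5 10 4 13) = [0, 1, 14, 3, 13, 5, 6, 7, 8, 9, 4, 11, 17, 2, 10, 15, 16, 18, 12] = (2 14 10 4 13)(12 17 18)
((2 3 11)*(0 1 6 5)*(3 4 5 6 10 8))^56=(0 10 3 2 5 1 8 11 4)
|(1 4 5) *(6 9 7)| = |(1 4 5)(6 9 7)| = 3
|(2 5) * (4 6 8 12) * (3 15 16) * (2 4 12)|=15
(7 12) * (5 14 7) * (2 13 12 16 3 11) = (2 13 12 5 14 7 16 3 11) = [0, 1, 13, 11, 4, 14, 6, 16, 8, 9, 10, 2, 5, 12, 7, 15, 3]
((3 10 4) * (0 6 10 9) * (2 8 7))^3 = (0 4)(3 6)(9 10)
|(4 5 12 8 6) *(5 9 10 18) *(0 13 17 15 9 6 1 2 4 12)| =|(0 13 17 15 9 10 18 5)(1 2 4 6 12 8)| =24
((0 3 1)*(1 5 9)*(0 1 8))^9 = ((0 3 5 9 8))^9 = (0 8 9 5 3)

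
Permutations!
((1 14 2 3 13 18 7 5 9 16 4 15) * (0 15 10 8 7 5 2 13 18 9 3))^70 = (0 7 10 16 13 1)(2 8 4 9 14 15)(3 18 5)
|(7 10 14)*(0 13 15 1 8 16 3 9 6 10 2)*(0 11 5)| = |(0 13 15 1 8 16 3 9 6 10 14 7 2 11 5)| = 15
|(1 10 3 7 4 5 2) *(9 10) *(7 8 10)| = |(1 9 7 4 5 2)(3 8 10)| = 6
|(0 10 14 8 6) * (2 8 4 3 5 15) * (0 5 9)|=30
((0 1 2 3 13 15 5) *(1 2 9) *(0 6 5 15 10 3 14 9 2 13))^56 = (15)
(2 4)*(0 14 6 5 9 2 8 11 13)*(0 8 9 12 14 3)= [3, 1, 4, 0, 9, 12, 5, 7, 11, 2, 10, 13, 14, 8, 6]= (0 3)(2 4 9)(5 12 14 6)(8 11 13)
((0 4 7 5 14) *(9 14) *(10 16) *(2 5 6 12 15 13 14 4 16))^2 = ((0 16 10 2 5 9 4 7 6 12 15 13 14))^2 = (0 10 5 4 6 15 14 16 2 9 7 12 13)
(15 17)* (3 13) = (3 13)(15 17) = [0, 1, 2, 13, 4, 5, 6, 7, 8, 9, 10, 11, 12, 3, 14, 17, 16, 15]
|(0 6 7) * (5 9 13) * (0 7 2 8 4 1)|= 6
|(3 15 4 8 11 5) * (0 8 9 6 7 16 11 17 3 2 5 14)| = 12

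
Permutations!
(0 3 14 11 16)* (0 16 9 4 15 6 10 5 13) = (16)(0 3 14 11 9 4 15 6 10 5 13) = [3, 1, 2, 14, 15, 13, 10, 7, 8, 4, 5, 9, 12, 0, 11, 6, 16]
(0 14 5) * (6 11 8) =(0 14 5)(6 11 8) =[14, 1, 2, 3, 4, 0, 11, 7, 6, 9, 10, 8, 12, 13, 5]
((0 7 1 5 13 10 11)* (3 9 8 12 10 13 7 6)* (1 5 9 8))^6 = ((13)(0 6 3 8 12 10 11)(1 9)(5 7))^6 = (13)(0 11 10 12 8 3 6)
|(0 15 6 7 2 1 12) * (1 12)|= |(0 15 6 7 2 12)|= 6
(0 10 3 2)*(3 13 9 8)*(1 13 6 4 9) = [10, 13, 0, 2, 9, 5, 4, 7, 3, 8, 6, 11, 12, 1] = (0 10 6 4 9 8 3 2)(1 13)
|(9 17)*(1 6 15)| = |(1 6 15)(9 17)| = 6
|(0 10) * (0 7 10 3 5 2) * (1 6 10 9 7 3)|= 14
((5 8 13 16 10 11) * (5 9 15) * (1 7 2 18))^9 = ((1 7 2 18)(5 8 13 16 10 11 9 15))^9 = (1 7 2 18)(5 8 13 16 10 11 9 15)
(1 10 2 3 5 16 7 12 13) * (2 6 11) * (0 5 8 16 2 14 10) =(0 5 2 3 8 16 7 12 13 1)(6 11 14 10) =[5, 0, 3, 8, 4, 2, 11, 12, 16, 9, 6, 14, 13, 1, 10, 15, 7]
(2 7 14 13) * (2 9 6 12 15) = (2 7 14 13 9 6 12 15) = [0, 1, 7, 3, 4, 5, 12, 14, 8, 6, 10, 11, 15, 9, 13, 2]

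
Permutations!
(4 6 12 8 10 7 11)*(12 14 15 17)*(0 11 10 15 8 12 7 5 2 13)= (0 11 4 6 14 8 15 17 7 10 5 2 13)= [11, 1, 13, 3, 6, 2, 14, 10, 15, 9, 5, 4, 12, 0, 8, 17, 16, 7]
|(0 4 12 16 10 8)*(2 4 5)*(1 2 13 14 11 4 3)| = 30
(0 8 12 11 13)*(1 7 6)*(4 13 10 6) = (0 8 12 11 10 6 1 7 4 13) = [8, 7, 2, 3, 13, 5, 1, 4, 12, 9, 6, 10, 11, 0]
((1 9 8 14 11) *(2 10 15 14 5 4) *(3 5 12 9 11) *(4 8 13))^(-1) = ((1 11)(2 10 15 14 3 5 8 12 9 13 4))^(-1) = (1 11)(2 4 13 9 12 8 5 3 14 15 10)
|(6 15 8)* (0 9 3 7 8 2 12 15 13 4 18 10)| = 30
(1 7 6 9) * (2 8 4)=[0, 7, 8, 3, 2, 5, 9, 6, 4, 1]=(1 7 6 9)(2 8 4)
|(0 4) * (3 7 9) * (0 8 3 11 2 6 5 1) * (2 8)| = |(0 4 2 6 5 1)(3 7 9 11 8)| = 30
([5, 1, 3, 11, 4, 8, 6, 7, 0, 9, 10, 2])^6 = [0, 1, 2, 3, 4, 5, 6, 7, 8, 9, 10, 11]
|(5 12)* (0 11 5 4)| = |(0 11 5 12 4)| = 5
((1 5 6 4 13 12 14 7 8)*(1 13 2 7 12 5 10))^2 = (14)(2 8 5 4 7 13 6)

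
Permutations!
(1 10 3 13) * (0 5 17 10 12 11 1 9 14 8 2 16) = (0 5 17 10 3 13 9 14 8 2 16)(1 12 11) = [5, 12, 16, 13, 4, 17, 6, 7, 2, 14, 3, 1, 11, 9, 8, 15, 0, 10]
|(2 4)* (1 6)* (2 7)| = |(1 6)(2 4 7)| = 6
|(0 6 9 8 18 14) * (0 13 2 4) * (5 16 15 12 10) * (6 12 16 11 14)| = 36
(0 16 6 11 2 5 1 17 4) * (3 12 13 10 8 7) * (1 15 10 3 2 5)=(0 16 6 11 5 15 10 8 7 2 1 17 4)(3 12 13)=[16, 17, 1, 12, 0, 15, 11, 2, 7, 9, 8, 5, 13, 3, 14, 10, 6, 4]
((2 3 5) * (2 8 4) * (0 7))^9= ((0 7)(2 3 5 8 4))^9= (0 7)(2 4 8 5 3)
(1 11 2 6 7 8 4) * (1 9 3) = [0, 11, 6, 1, 9, 5, 7, 8, 4, 3, 10, 2] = (1 11 2 6 7 8 4 9 3)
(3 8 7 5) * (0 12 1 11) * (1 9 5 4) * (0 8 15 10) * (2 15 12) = (0 2 15 10)(1 11 8 7 4)(3 12 9 5) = [2, 11, 15, 12, 1, 3, 6, 4, 7, 5, 0, 8, 9, 13, 14, 10]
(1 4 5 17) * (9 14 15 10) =(1 4 5 17)(9 14 15 10) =[0, 4, 2, 3, 5, 17, 6, 7, 8, 14, 9, 11, 12, 13, 15, 10, 16, 1]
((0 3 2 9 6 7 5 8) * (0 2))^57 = (0 3)(2 7)(5 9)(6 8)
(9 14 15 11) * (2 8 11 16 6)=(2 8 11 9 14 15 16 6)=[0, 1, 8, 3, 4, 5, 2, 7, 11, 14, 10, 9, 12, 13, 15, 16, 6]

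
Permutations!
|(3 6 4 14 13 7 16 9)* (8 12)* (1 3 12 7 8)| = 11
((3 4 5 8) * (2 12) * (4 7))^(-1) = ((2 12)(3 7 4 5 8))^(-1) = (2 12)(3 8 5 4 7)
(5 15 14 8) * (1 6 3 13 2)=(1 6 3 13 2)(5 15 14 8)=[0, 6, 1, 13, 4, 15, 3, 7, 5, 9, 10, 11, 12, 2, 8, 14]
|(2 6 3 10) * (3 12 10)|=4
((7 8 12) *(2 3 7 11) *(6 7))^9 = ((2 3 6 7 8 12 11))^9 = (2 6 8 11 3 7 12)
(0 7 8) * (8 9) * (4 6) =[7, 1, 2, 3, 6, 5, 4, 9, 0, 8] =(0 7 9 8)(4 6)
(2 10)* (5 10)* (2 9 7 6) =(2 5 10 9 7 6) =[0, 1, 5, 3, 4, 10, 2, 6, 8, 7, 9]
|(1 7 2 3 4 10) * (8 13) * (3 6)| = |(1 7 2 6 3 4 10)(8 13)| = 14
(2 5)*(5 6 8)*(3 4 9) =(2 6 8 5)(3 4 9) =[0, 1, 6, 4, 9, 2, 8, 7, 5, 3]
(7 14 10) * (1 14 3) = (1 14 10 7 3) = [0, 14, 2, 1, 4, 5, 6, 3, 8, 9, 7, 11, 12, 13, 10]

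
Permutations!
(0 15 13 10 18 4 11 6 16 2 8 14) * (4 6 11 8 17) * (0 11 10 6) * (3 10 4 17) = (0 15 13 6 16 2 3 10 18)(4 8 14 11) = [15, 1, 3, 10, 8, 5, 16, 7, 14, 9, 18, 4, 12, 6, 11, 13, 2, 17, 0]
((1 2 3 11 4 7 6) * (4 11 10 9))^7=(11)(1 6 7 4 9 10 3 2)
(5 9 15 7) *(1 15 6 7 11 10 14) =(1 15 11 10 14)(5 9 6 7) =[0, 15, 2, 3, 4, 9, 7, 5, 8, 6, 14, 10, 12, 13, 1, 11]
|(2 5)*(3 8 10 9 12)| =10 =|(2 5)(3 8 10 9 12)|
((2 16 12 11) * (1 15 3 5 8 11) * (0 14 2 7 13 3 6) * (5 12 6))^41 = ((0 14 2 16 6)(1 15 5 8 11 7 13 3 12))^41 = (0 14 2 16 6)(1 7 15 13 5 3 8 12 11)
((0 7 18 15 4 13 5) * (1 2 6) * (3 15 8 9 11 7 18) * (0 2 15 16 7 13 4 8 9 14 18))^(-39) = (1 9 6 18 2 14 5 8 13 15 11)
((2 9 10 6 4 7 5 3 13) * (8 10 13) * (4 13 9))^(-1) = ((2 4 7 5 3 8 10 6 13))^(-1) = (2 13 6 10 8 3 5 7 4)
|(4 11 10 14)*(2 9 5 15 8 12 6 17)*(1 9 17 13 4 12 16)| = |(1 9 5 15 8 16)(2 17)(4 11 10 14 12 6 13)| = 42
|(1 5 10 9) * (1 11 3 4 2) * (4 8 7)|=|(1 5 10 9 11 3 8 7 4 2)|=10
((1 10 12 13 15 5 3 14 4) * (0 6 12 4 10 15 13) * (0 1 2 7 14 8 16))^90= ((0 6 12 1 15 5 3 8 16)(2 7 14 10 4))^90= (16)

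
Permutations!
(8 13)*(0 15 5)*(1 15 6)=(0 6 1 15 5)(8 13)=[6, 15, 2, 3, 4, 0, 1, 7, 13, 9, 10, 11, 12, 8, 14, 5]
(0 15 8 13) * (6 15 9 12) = (0 9 12 6 15 8 13) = [9, 1, 2, 3, 4, 5, 15, 7, 13, 12, 10, 11, 6, 0, 14, 8]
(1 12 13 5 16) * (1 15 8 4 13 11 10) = [0, 12, 2, 3, 13, 16, 6, 7, 4, 9, 1, 10, 11, 5, 14, 8, 15] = (1 12 11 10)(4 13 5 16 15 8)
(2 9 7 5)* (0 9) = (0 9 7 5 2) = [9, 1, 0, 3, 4, 2, 6, 5, 8, 7]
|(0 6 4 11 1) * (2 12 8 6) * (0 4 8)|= |(0 2 12)(1 4 11)(6 8)|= 6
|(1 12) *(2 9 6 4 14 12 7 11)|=|(1 7 11 2 9 6 4 14 12)|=9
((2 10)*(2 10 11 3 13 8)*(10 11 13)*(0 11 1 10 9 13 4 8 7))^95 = (0 7 13 9 3 11)(1 10)(2 8 4)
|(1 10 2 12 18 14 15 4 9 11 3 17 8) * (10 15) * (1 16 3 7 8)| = |(1 15 4 9 11 7 8 16 3 17)(2 12 18 14 10)| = 10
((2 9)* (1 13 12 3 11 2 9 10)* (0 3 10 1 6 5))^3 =(0 2 12 5 11 13 6 3 1 10)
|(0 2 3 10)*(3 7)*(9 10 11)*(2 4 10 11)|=6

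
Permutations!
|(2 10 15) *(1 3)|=6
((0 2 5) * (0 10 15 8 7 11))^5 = (0 8 5 11 15 2 7 10) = ((0 2 5 10 15 8 7 11))^5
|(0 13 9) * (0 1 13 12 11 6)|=12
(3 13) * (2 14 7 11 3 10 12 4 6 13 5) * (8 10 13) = (2 14 7 11 3 5)(4 6 8 10 12) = [0, 1, 14, 5, 6, 2, 8, 11, 10, 9, 12, 3, 4, 13, 7]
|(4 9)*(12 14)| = 2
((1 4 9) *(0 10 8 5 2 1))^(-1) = (0 9 4 1 2 5 8 10) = ((0 10 8 5 2 1 4 9))^(-1)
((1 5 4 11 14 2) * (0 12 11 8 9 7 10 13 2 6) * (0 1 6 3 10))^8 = ((0 12 11 14 3 10 13 2 6 1 5 4 8 9 7))^8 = (0 6 12 1 11 5 14 4 3 8 10 9 13 7 2)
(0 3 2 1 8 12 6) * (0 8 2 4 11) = [3, 2, 1, 4, 11, 5, 8, 7, 12, 9, 10, 0, 6] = (0 3 4 11)(1 2)(6 8 12)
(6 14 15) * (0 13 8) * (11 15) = (0 13 8)(6 14 11 15) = [13, 1, 2, 3, 4, 5, 14, 7, 0, 9, 10, 15, 12, 8, 11, 6]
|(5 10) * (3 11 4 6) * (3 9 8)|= 6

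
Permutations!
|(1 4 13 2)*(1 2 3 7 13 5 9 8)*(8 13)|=8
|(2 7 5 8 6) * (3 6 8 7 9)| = 4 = |(2 9 3 6)(5 7)|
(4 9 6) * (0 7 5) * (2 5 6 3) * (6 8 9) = (0 7 8 9 3 2 5)(4 6) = [7, 1, 5, 2, 6, 0, 4, 8, 9, 3]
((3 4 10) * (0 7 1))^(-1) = ((0 7 1)(3 4 10))^(-1) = (0 1 7)(3 10 4)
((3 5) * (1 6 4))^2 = ((1 6 4)(3 5))^2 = (1 4 6)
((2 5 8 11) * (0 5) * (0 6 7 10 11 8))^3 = ((0 5)(2 6 7 10 11))^3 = (0 5)(2 10 6 11 7)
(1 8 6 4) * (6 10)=[0, 8, 2, 3, 1, 5, 4, 7, 10, 9, 6]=(1 8 10 6 4)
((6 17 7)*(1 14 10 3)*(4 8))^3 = (17)(1 3 10 14)(4 8)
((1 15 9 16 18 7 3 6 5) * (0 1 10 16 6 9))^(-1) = (0 15 1)(3 7 18 16 10 5 6 9)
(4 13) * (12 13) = (4 12 13) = [0, 1, 2, 3, 12, 5, 6, 7, 8, 9, 10, 11, 13, 4]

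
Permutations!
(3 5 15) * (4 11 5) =(3 4 11 5 15) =[0, 1, 2, 4, 11, 15, 6, 7, 8, 9, 10, 5, 12, 13, 14, 3]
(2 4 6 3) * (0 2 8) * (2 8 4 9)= [8, 1, 9, 4, 6, 5, 3, 7, 0, 2]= (0 8)(2 9)(3 4 6)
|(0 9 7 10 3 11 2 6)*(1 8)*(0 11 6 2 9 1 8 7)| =|(0 1 7 10 3 6 11 9)| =8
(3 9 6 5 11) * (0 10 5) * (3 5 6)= [10, 1, 2, 9, 4, 11, 0, 7, 8, 3, 6, 5]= (0 10 6)(3 9)(5 11)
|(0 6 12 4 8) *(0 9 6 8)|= 6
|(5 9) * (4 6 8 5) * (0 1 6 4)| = |(0 1 6 8 5 9)| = 6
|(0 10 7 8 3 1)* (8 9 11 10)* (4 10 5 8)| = 10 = |(0 4 10 7 9 11 5 8 3 1)|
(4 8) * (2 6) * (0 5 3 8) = [5, 1, 6, 8, 0, 3, 2, 7, 4] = (0 5 3 8 4)(2 6)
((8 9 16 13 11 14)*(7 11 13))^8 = ((7 11 14 8 9 16))^8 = (7 14 9)(8 16 11)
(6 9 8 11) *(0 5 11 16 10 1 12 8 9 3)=(0 5 11 6 3)(1 12 8 16 10)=[5, 12, 2, 0, 4, 11, 3, 7, 16, 9, 1, 6, 8, 13, 14, 15, 10]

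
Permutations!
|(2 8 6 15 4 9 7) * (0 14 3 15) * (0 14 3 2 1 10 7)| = |(0 3 15 4 9)(1 10 7)(2 8 6 14)| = 60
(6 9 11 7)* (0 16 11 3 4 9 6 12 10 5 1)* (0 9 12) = (0 16 11 7)(1 9 3 4 12 10 5) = [16, 9, 2, 4, 12, 1, 6, 0, 8, 3, 5, 7, 10, 13, 14, 15, 11]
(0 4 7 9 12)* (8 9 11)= (0 4 7 11 8 9 12)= [4, 1, 2, 3, 7, 5, 6, 11, 9, 12, 10, 8, 0]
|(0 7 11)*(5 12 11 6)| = 6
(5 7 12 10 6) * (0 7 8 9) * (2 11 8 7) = (0 2 11 8 9)(5 7 12 10 6) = [2, 1, 11, 3, 4, 7, 5, 12, 9, 0, 6, 8, 10]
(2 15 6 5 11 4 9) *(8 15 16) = (2 16 8 15 6 5 11 4 9) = [0, 1, 16, 3, 9, 11, 5, 7, 15, 2, 10, 4, 12, 13, 14, 6, 8]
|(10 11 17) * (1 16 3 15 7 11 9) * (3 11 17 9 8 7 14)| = |(1 16 11 9)(3 15 14)(7 17 10 8)| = 12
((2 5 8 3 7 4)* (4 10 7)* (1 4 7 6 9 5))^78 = (3 7 10 6 9 5 8)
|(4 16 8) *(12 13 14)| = |(4 16 8)(12 13 14)| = 3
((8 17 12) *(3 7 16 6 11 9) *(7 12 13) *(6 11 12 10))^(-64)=(3 6 8 13 16 9 10 12 17 7 11)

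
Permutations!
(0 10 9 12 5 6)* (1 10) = [1, 10, 2, 3, 4, 6, 0, 7, 8, 12, 9, 11, 5] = (0 1 10 9 12 5 6)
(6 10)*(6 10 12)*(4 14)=[0, 1, 2, 3, 14, 5, 12, 7, 8, 9, 10, 11, 6, 13, 4]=(4 14)(6 12)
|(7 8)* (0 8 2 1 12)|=|(0 8 7 2 1 12)|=6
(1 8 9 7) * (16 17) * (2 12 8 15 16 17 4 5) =(17)(1 15 16 4 5 2 12 8 9 7) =[0, 15, 12, 3, 5, 2, 6, 1, 9, 7, 10, 11, 8, 13, 14, 16, 4, 17]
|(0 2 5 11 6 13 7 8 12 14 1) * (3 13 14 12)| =|(0 2 5 11 6 14 1)(3 13 7 8)| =28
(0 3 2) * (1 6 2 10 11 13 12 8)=(0 3 10 11 13 12 8 1 6 2)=[3, 6, 0, 10, 4, 5, 2, 7, 1, 9, 11, 13, 8, 12]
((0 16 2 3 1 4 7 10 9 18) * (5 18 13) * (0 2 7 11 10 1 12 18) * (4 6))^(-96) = ((0 16 7 1 6 4 11 10 9 13 5)(2 3 12 18))^(-96) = (18)(0 1 11 13 16 6 10 5 7 4 9)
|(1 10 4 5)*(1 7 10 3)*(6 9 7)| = 6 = |(1 3)(4 5 6 9 7 10)|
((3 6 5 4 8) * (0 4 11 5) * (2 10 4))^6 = ((0 2 10 4 8 3 6)(5 11))^6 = (11)(0 6 3 8 4 10 2)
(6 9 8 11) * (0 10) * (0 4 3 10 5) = (0 5)(3 10 4)(6 9 8 11) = [5, 1, 2, 10, 3, 0, 9, 7, 11, 8, 4, 6]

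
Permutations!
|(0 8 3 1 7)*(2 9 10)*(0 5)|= |(0 8 3 1 7 5)(2 9 10)|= 6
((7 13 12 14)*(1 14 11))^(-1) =(1 11 12 13 7 14)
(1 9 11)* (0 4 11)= (0 4 11 1 9)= [4, 9, 2, 3, 11, 5, 6, 7, 8, 0, 10, 1]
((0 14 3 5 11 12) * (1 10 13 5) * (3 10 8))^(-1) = (0 12 11 5 13 10 14)(1 3 8)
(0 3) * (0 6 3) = (3 6) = [0, 1, 2, 6, 4, 5, 3]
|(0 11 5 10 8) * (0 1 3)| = |(0 11 5 10 8 1 3)| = 7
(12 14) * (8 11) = [0, 1, 2, 3, 4, 5, 6, 7, 11, 9, 10, 8, 14, 13, 12] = (8 11)(12 14)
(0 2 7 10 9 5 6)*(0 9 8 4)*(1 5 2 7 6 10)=(0 7 1 5 10 8 4)(2 6 9)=[7, 5, 6, 3, 0, 10, 9, 1, 4, 2, 8]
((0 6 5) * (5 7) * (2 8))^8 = ((0 6 7 5)(2 8))^8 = (8)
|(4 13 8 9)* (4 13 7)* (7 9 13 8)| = 5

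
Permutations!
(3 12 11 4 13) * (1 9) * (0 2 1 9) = (0 2 1)(3 12 11 4 13) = [2, 0, 1, 12, 13, 5, 6, 7, 8, 9, 10, 4, 11, 3]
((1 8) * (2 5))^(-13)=(1 8)(2 5)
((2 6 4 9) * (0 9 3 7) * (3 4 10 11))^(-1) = (0 7 3 11 10 6 2 9)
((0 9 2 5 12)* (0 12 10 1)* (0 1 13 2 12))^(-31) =((0 9 12)(2 5 10 13))^(-31) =(0 12 9)(2 5 10 13)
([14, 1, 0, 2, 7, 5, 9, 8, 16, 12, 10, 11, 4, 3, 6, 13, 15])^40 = (0 14 6 9 12 4 7 8 16 15 13 3 2)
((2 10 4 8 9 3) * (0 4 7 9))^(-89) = ((0 4 8)(2 10 7 9 3))^(-89) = (0 4 8)(2 10 7 9 3)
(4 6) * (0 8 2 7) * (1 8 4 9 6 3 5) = (0 4 3 5 1 8 2 7)(6 9) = [4, 8, 7, 5, 3, 1, 9, 0, 2, 6]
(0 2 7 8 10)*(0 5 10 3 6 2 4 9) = (0 4 9)(2 7 8 3 6)(5 10) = [4, 1, 7, 6, 9, 10, 2, 8, 3, 0, 5]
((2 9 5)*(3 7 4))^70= (2 9 5)(3 7 4)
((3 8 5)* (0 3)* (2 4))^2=(0 8)(3 5)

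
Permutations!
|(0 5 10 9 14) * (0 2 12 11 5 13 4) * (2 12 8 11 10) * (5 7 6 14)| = 30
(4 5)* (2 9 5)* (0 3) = (0 3)(2 9 5 4) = [3, 1, 9, 0, 2, 4, 6, 7, 8, 5]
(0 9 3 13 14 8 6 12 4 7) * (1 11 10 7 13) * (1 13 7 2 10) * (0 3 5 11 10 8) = (0 9 5 11 1 10 2 8 6 12 4 7 3 13 14) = [9, 10, 8, 13, 7, 11, 12, 3, 6, 5, 2, 1, 4, 14, 0]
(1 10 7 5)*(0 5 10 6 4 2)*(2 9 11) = [5, 6, 0, 3, 9, 1, 4, 10, 8, 11, 7, 2] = (0 5 1 6 4 9 11 2)(7 10)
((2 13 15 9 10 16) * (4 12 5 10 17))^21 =(2 13 15 9 17 4 12 5 10 16)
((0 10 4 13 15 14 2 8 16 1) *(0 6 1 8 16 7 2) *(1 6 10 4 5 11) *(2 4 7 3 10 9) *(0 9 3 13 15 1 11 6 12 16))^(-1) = (0 2 9 14 15 4 7)(1 13 8 16 12 6 5 10 3)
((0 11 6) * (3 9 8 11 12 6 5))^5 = (0 6 12)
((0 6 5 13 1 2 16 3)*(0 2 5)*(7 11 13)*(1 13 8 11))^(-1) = (0 6)(1 7 5)(2 3 16)(8 11)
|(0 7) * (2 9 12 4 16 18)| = |(0 7)(2 9 12 4 16 18)| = 6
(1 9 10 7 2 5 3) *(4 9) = (1 4 9 10 7 2 5 3) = [0, 4, 5, 1, 9, 3, 6, 2, 8, 10, 7]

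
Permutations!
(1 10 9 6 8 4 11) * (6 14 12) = (1 10 9 14 12 6 8 4 11) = [0, 10, 2, 3, 11, 5, 8, 7, 4, 14, 9, 1, 6, 13, 12]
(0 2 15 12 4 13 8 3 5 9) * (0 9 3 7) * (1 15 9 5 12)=(0 2 9 5 3 12 4 13 8 7)(1 15)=[2, 15, 9, 12, 13, 3, 6, 0, 7, 5, 10, 11, 4, 8, 14, 1]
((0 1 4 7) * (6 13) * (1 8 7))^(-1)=(0 7 8)(1 4)(6 13)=((0 8 7)(1 4)(6 13))^(-1)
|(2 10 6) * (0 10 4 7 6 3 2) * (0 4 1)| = 15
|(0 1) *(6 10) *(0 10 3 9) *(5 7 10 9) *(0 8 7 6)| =|(0 1 9 8 7 10)(3 5 6)| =6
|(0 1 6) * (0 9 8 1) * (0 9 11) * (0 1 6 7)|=7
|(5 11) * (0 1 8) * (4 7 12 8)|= |(0 1 4 7 12 8)(5 11)|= 6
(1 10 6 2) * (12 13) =(1 10 6 2)(12 13) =[0, 10, 1, 3, 4, 5, 2, 7, 8, 9, 6, 11, 13, 12]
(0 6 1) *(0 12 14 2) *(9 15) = (0 6 1 12 14 2)(9 15) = [6, 12, 0, 3, 4, 5, 1, 7, 8, 15, 10, 11, 14, 13, 2, 9]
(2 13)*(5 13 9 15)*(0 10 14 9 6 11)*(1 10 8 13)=(0 8 13 2 6 11)(1 10 14 9 15 5)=[8, 10, 6, 3, 4, 1, 11, 7, 13, 15, 14, 0, 12, 2, 9, 5]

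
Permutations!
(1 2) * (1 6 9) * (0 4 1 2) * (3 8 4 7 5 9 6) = (0 7 5 9 2 3 8 4 1) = [7, 0, 3, 8, 1, 9, 6, 5, 4, 2]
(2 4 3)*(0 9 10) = (0 9 10)(2 4 3) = [9, 1, 4, 2, 3, 5, 6, 7, 8, 10, 0]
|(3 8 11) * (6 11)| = 4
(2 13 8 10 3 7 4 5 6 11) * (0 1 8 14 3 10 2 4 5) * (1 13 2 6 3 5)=(0 13 14 5 3 7 1 8 6 11 4)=[13, 8, 2, 7, 0, 3, 11, 1, 6, 9, 10, 4, 12, 14, 5]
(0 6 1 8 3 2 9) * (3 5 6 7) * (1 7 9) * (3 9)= (0 3 2 1 8 5 6 7 9)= [3, 8, 1, 2, 4, 6, 7, 9, 5, 0]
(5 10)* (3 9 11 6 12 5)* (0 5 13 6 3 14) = (0 5 10 14)(3 9 11)(6 12 13) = [5, 1, 2, 9, 4, 10, 12, 7, 8, 11, 14, 3, 13, 6, 0]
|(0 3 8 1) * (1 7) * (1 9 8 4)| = |(0 3 4 1)(7 9 8)| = 12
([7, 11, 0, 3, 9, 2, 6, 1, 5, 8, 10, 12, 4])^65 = (0 4)(1 8)(2 12)(5 11)(7 9)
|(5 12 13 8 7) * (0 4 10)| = |(0 4 10)(5 12 13 8 7)| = 15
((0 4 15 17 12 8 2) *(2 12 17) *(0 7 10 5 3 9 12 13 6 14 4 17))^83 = ((0 17)(2 7 10 5 3 9 12 8 13 6 14 4 15))^83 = (0 17)(2 9 14 10 8 15 3 6 7 12 4 5 13)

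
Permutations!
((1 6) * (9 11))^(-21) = ((1 6)(9 11))^(-21) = (1 6)(9 11)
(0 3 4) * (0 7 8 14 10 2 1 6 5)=(0 3 4 7 8 14 10 2 1 6 5)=[3, 6, 1, 4, 7, 0, 5, 8, 14, 9, 2, 11, 12, 13, 10]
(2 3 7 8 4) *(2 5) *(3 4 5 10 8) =(2 4 10 8 5)(3 7) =[0, 1, 4, 7, 10, 2, 6, 3, 5, 9, 8]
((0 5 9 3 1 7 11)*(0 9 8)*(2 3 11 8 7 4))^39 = (0 8 7 5)(1 3 2 4)(9 11)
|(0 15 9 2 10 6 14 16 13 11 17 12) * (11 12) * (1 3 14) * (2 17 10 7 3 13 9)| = |(0 15 2 7 3 14 16 9 17 11 10 6 1 13 12)| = 15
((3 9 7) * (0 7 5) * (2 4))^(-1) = ((0 7 3 9 5)(2 4))^(-1) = (0 5 9 3 7)(2 4)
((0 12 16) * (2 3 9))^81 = ((0 12 16)(2 3 9))^81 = (16)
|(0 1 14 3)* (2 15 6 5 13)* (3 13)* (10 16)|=18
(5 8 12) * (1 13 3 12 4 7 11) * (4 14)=(1 13 3 12 5 8 14 4 7 11)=[0, 13, 2, 12, 7, 8, 6, 11, 14, 9, 10, 1, 5, 3, 4]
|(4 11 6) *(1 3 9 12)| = |(1 3 9 12)(4 11 6)| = 12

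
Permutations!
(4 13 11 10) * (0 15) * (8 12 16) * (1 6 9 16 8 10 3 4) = (0 15)(1 6 9 16 10)(3 4 13 11)(8 12) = [15, 6, 2, 4, 13, 5, 9, 7, 12, 16, 1, 3, 8, 11, 14, 0, 10]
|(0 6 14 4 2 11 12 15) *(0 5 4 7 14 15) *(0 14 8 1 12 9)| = 40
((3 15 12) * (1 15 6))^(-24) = ((1 15 12 3 6))^(-24) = (1 15 12 3 6)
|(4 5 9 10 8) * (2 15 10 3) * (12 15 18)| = |(2 18 12 15 10 8 4 5 9 3)| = 10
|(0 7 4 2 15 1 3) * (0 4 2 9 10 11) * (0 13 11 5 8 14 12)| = 26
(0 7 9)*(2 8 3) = (0 7 9)(2 8 3) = [7, 1, 8, 2, 4, 5, 6, 9, 3, 0]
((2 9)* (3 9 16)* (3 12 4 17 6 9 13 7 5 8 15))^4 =(2 17 16 6 12 9 4)(3 8 7)(5 13 15)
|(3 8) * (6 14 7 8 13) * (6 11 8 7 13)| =6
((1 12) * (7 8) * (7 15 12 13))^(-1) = (1 12 15 8 7 13)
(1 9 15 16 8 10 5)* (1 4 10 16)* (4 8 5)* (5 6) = (1 9 15)(4 10)(5 8 16 6) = [0, 9, 2, 3, 10, 8, 5, 7, 16, 15, 4, 11, 12, 13, 14, 1, 6]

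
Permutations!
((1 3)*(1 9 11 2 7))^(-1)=((1 3 9 11 2 7))^(-1)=(1 7 2 11 9 3)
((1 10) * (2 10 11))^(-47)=(1 11 2 10)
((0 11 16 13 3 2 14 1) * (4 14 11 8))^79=(0 1 14 4 8)(2 3 13 16 11)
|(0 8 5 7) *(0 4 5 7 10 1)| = 7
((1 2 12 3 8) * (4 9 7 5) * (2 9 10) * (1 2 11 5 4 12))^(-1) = (1 2 8 3 12 5 11 10 4 7 9)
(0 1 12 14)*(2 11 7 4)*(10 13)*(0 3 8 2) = (0 1 12 14 3 8 2 11 7 4)(10 13) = [1, 12, 11, 8, 0, 5, 6, 4, 2, 9, 13, 7, 14, 10, 3]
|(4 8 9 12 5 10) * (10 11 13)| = 8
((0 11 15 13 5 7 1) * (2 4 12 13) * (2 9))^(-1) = (0 1 7 5 13 12 4 2 9 15 11)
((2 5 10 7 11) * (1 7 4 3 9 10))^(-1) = (1 5 2 11 7)(3 4 10 9)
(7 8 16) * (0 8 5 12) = (0 8 16 7 5 12) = [8, 1, 2, 3, 4, 12, 6, 5, 16, 9, 10, 11, 0, 13, 14, 15, 7]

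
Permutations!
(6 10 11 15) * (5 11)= (5 11 15 6 10)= [0, 1, 2, 3, 4, 11, 10, 7, 8, 9, 5, 15, 12, 13, 14, 6]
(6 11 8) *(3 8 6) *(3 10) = (3 8 10)(6 11) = [0, 1, 2, 8, 4, 5, 11, 7, 10, 9, 3, 6]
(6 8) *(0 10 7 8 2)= (0 10 7 8 6 2)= [10, 1, 0, 3, 4, 5, 2, 8, 6, 9, 7]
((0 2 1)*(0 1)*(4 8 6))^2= (4 6 8)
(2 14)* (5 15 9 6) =[0, 1, 14, 3, 4, 15, 5, 7, 8, 6, 10, 11, 12, 13, 2, 9] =(2 14)(5 15 9 6)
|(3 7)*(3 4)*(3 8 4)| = 2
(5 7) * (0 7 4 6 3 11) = (0 7 5 4 6 3 11) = [7, 1, 2, 11, 6, 4, 3, 5, 8, 9, 10, 0]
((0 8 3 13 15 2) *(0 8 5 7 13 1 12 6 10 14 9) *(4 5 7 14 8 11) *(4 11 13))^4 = (0 14 4)(1 8 6)(2 13 15)(3 10 12)(5 7 9)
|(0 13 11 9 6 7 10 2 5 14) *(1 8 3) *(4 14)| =33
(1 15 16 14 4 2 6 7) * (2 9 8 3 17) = (1 15 16 14 4 9 8 3 17 2 6 7) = [0, 15, 6, 17, 9, 5, 7, 1, 3, 8, 10, 11, 12, 13, 4, 16, 14, 2]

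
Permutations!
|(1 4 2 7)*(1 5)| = |(1 4 2 7 5)| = 5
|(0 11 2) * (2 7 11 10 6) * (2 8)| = 10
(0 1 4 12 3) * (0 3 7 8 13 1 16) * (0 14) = (0 16 14)(1 4 12 7 8 13) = [16, 4, 2, 3, 12, 5, 6, 8, 13, 9, 10, 11, 7, 1, 0, 15, 14]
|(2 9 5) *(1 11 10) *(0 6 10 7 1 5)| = |(0 6 10 5 2 9)(1 11 7)| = 6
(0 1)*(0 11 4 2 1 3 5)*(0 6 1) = [3, 11, 0, 5, 2, 6, 1, 7, 8, 9, 10, 4] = (0 3 5 6 1 11 4 2)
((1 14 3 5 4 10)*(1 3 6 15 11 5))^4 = ((1 14 6 15 11 5 4 10 3))^4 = (1 11 3 15 10 6 4 14 5)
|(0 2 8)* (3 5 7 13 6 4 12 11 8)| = 11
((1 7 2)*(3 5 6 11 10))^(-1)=(1 2 7)(3 10 11 6 5)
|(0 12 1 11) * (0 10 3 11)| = 3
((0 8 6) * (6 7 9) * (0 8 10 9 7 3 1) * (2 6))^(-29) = ((0 10 9 2 6 8 3 1))^(-29) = (0 2 3 10 6 1 9 8)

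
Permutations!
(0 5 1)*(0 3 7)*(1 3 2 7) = (0 5 3 1 2 7) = [5, 2, 7, 1, 4, 3, 6, 0]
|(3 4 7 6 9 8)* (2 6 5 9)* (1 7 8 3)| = 14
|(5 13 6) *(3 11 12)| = 3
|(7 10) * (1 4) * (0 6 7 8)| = |(0 6 7 10 8)(1 4)| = 10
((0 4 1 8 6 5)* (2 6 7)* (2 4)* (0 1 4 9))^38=((0 2 6 5 1 8 7 9))^38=(0 7 1 6)(2 9 8 5)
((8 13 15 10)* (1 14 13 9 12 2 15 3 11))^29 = ((1 14 13 3 11)(2 15 10 8 9 12))^29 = (1 11 3 13 14)(2 12 9 8 10 15)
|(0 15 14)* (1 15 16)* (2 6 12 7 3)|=|(0 16 1 15 14)(2 6 12 7 3)|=5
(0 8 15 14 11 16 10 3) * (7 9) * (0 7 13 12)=(0 8 15 14 11 16 10 3 7 9 13 12)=[8, 1, 2, 7, 4, 5, 6, 9, 15, 13, 3, 16, 0, 12, 11, 14, 10]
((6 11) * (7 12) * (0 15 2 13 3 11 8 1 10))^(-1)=(0 10 1 8 6 11 3 13 2 15)(7 12)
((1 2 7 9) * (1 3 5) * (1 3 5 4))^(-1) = (1 4 3 5 9 7 2)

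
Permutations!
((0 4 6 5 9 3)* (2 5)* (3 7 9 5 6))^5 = (0 3 4)(2 6)(7 9)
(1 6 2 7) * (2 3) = (1 6 3 2 7) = [0, 6, 7, 2, 4, 5, 3, 1]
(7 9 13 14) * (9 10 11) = (7 10 11 9 13 14) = [0, 1, 2, 3, 4, 5, 6, 10, 8, 13, 11, 9, 12, 14, 7]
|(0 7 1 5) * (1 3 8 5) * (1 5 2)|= 7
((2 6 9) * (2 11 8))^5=(11)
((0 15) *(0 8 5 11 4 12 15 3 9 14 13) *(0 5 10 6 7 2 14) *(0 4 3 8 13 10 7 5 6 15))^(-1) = ((0 8 7 2 14 10 15 13 6 5 11 3 9 4 12))^(-1) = (0 12 4 9 3 11 5 6 13 15 10 14 2 7 8)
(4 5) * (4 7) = (4 5 7) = [0, 1, 2, 3, 5, 7, 6, 4]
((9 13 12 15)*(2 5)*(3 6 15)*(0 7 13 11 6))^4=(15)(0 3 12 13 7)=((0 7 13 12 3)(2 5)(6 15 9 11))^4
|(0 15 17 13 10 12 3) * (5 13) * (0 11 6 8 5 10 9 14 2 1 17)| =|(0 15)(1 17 10 12 3 11 6 8 5 13 9 14 2)| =26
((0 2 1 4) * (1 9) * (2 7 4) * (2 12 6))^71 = (0 4 7)(1 12 6 2 9)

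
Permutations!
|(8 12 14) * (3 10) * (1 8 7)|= 10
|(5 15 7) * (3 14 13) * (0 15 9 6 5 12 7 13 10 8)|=42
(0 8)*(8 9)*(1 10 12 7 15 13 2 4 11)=(0 9 8)(1 10 12 7 15 13 2 4 11)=[9, 10, 4, 3, 11, 5, 6, 15, 0, 8, 12, 1, 7, 2, 14, 13]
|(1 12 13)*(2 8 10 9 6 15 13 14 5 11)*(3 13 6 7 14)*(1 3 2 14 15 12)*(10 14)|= |(2 8 14 5 11 10 9 7 15 6 12)(3 13)|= 22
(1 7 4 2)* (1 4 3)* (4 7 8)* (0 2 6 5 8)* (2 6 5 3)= (0 6 3 1)(2 7)(4 5 8)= [6, 0, 7, 1, 5, 8, 3, 2, 4]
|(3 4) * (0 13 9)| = 6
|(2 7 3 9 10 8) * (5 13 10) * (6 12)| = |(2 7 3 9 5 13 10 8)(6 12)| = 8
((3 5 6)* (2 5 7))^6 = (2 5 6 3 7)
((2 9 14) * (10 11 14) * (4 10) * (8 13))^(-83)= (2 9 4 10 11 14)(8 13)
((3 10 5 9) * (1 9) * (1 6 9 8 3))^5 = ((1 8 3 10 5 6 9))^5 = (1 6 10 8 9 5 3)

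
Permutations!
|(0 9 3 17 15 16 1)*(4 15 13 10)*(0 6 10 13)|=12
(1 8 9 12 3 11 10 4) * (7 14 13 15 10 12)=(1 8 9 7 14 13 15 10 4)(3 11 12)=[0, 8, 2, 11, 1, 5, 6, 14, 9, 7, 4, 12, 3, 15, 13, 10]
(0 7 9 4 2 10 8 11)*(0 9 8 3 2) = (0 7 8 11 9 4)(2 10 3) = [7, 1, 10, 2, 0, 5, 6, 8, 11, 4, 3, 9]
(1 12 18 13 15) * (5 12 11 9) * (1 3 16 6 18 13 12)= [0, 11, 2, 16, 4, 1, 18, 7, 8, 5, 10, 9, 13, 15, 14, 3, 6, 17, 12]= (1 11 9 5)(3 16 6 18 12 13 15)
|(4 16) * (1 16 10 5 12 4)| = 4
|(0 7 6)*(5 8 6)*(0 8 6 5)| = 6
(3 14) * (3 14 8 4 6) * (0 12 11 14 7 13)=(0 12 11 14 7 13)(3 8 4 6)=[12, 1, 2, 8, 6, 5, 3, 13, 4, 9, 10, 14, 11, 0, 7]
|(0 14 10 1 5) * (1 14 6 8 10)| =|(0 6 8 10 14 1 5)| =7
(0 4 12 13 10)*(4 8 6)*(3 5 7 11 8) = [3, 1, 2, 5, 12, 7, 4, 11, 6, 9, 0, 8, 13, 10] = (0 3 5 7 11 8 6 4 12 13 10)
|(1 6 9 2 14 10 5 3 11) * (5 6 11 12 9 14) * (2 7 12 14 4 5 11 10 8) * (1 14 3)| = 60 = |(1 10 6 4 5)(2 11 14 8)(7 12 9)|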